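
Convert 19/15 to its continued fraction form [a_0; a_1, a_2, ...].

[1; 3, 1, 3]

Run the Euclidean algorithm on 19 and 15; the successive quotients are the partial quotients a_0, a_1, ... (each step inverts the fractional part left over by the previous one):
  19 = 1*15 + 4, so a_0 = 1.
  15 = 3*4 + 3, so a_1 = 3.
  4 = 1*3 + 1, so a_2 = 1.
  3 = 3*1 + 0, so a_3 = 3.
The remainder reaches 0 after 4 divisions, so the expansion has 4 partial quotients, read off in order.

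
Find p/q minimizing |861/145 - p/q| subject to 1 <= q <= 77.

Expand x = 861/145 as a continued fraction with the Euclidean algorithm:
  861 = 5*145 + 136, so a_0 = 5.
  145 = 1*136 + 9, so a_1 = 1.
  136 = 15*9 + 1, so a_2 = 15.
  9 = 9*1 + 0, so a_3 = 9.
so x = [5; 1, 15, 9].
Convergents (p_i = a_i*p_{i-1} + p_{i-2}, q_i = a_i*q_{i-1} + q_{i-2} with p_{-2}=0, p_{-1}=1, q_{-2}=1, q_{-1}=0), until the denominator exceeds 77:
  i=0: a_0=5, p_0 = 5*1 + 0 = 5, q_0 = 5*0 + 1 = 1.
  i=1: a_1=1, p_1 = 1*5 + 1 = 6, q_1 = 1*1 + 0 = 1.
  i=2: a_2=15, p_2 = 15*6 + 5 = 95, q_2 = 15*1 + 1 = 16.
  i=3: a_3=9, p_3 = 9*95 + 6 = 861, q_3 = 9*16 + 1 = 145.
q_3 = 145 > 77, so the last convergent with denominator <= 77 is p_2/q_2 = 95/16.
The closest fraction with denominator <= 77 is either p_2/q_2 or the intermediate fraction (k*p_2 + p_1)/(k*q_2 + q_1) with the largest k >= 1 whose denominator stays <= 77; these approach x as k grows, and every other convergent or intermediate fraction in range is farther away.
Largest k: floor((77 - q_1)/q_2) = floor((77 - 1)/16) = 4.
That gives (4*95 + 6)/(4*16 + 1) = 386/65.
Compare the errors: |x - 95/16| = |861*16 - 95*145|/(145*16) = 1/2320, and |x - 386/65| = |861*65 - 386*145|/(145*65) = 5/9425.
Cross-multiplying, 1*9425 = 9425 < 11600 = 5*2320, so 1/2320 is smaller: the convergent 95/16 is closer to x than 386/65.

95/16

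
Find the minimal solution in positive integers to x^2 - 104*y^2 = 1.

First expand sqrt(104) as a continued fraction. With x_i = (sqrt(104) + m_i)/d_i and (m_0, d_0) = (0, 1): a_0 = floor(sqrt(104)) = 10, since 10^2 = 100 <= 104 < 121 = 11^2.
Iterate m_{i+1} = d_i*a_i - m_i, d_{i+1} = (104 - m_{i+1}^2)/d_i, a_{i+1} = floor((a_0 + m_{i+1})/d_{i+1}):
  m_1 = 1*10 - 0 = 10, d_1 = (104 - 10^2)/1 = 4/1 = 4, a_1 = floor((10 + 10)/4) = 5.
  m_2 = 4*5 - 10 = 10, d_2 = (104 - 10^2)/4 = 4/4 = 1, a_2 = floor((10 + 10)/1) = 20.
  m_3 = 1*20 - 10 = 10, d_3 = (104 - 10^2)/1 = 4/1 = 4: (m_3, d_3) = (m_1, d_1) = (10, 4), so from here the quotients repeat a_1, a_2; the period length is 2.
So sqrt(104) = [10; (5, 20)] with period length k = 2.
k is even, so the fundamental solution of x^2 - 104y^2 = 1 is (p_{k-1}, q_{k-1}) = (p_1, q_1); compute convergents through index 1.
Convergents (p_i = a_i*p_{i-1} + p_{i-2}, q_i = a_i*q_{i-1} + q_{i-2} with p_{-2}=0, p_{-1}=1, q_{-2}=1, q_{-1}=0):
  i=0: a_0=10, p_0 = 10*1 + 0 = 10, q_0 = 10*0 + 1 = 1.
  i=1: a_1=5, p_1 = 5*10 + 1 = 51, q_1 = 5*1 + 0 = 5.
Check: 51^2 - 104*5^2 = 2601 - 2600 = 1, so (x, y) = (51, 5) solves the equation, and by the theorem it is the least positive solution.

(x, y) = (51, 5)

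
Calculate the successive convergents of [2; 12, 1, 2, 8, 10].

2/1, 25/12, 27/13, 79/38, 659/317, 6669/3208

Using the convergent recurrence p_i = a_i*p_{i-1} + p_{i-2}, q_i = a_i*q_{i-1} + q_{i-2} with p_{-2}=0, p_{-1}=1, q_{-2}=1, q_{-1}=0:
  i=0: a_0=2, p_0 = 2*1 + 0 = 2, q_0 = 2*0 + 1 = 1.
  i=1: a_1=12, p_1 = 12*2 + 1 = 25, q_1 = 12*1 + 0 = 12.
  i=2: a_2=1, p_2 = 1*25 + 2 = 27, q_2 = 1*12 + 1 = 13.
  i=3: a_3=2, p_3 = 2*27 + 25 = 79, q_3 = 2*13 + 12 = 38.
  i=4: a_4=8, p_4 = 8*79 + 27 = 659, q_4 = 8*38 + 13 = 317.
  i=5: a_5=10, p_5 = 10*659 + 79 = 6669, q_5 = 10*317 + 38 = 3208.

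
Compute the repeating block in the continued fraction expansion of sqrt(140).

[11; (1, 4, 1, 22)]

Write x_i = (sqrt(140) + m_i)/d_i with (m_0, d_0) = (0, 1). a_0 = floor(sqrt(140)) = 11, since 11^2 = 121 <= 140 < 144 = 12^2.
Iterate m_{i+1} = d_i*a_i - m_i, d_{i+1} = (140 - m_{i+1}^2)/d_i, a_{i+1} = floor((a_0 + m_{i+1})/d_{i+1}):
  m_1 = 1*11 - 0 = 11, d_1 = (140 - 11^2)/1 = 19/1 = 19, a_1 = floor((11 + 11)/19) = 1.
  m_2 = 19*1 - 11 = 8, d_2 = (140 - 8^2)/19 = 76/19 = 4, a_2 = floor((11 + 8)/4) = 4.
  m_3 = 4*4 - 8 = 8, d_3 = (140 - 8^2)/4 = 76/4 = 19, a_3 = floor((11 + 8)/19) = 1.
  m_4 = 19*1 - 8 = 11, d_4 = (140 - 11^2)/19 = 19/19 = 1, a_4 = floor((11 + 11)/1) = 22.
  m_5 = 1*22 - 11 = 11, d_5 = (140 - 11^2)/1 = 19/1 = 19: (m_5, d_5) = (m_1, d_1) = (11, 19), so from here the quotients repeat a_1, ..., a_4; the period length is 4.
Hence the expansion of sqrt(140) is a_0 = 11 followed by the repeating block 1, 4, 1, 22 (period 4).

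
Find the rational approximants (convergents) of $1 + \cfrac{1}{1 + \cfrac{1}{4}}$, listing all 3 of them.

Using the convergent recurrence p_i = a_i*p_{i-1} + p_{i-2}, q_i = a_i*q_{i-1} + q_{i-2} with p_{-2}=0, p_{-1}=1, q_{-2}=1, q_{-1}=0:
  i=0: a_0=1, p_0 = 1*1 + 0 = 1, q_0 = 1*0 + 1 = 1.
  i=1: a_1=1, p_1 = 1*1 + 1 = 2, q_1 = 1*1 + 0 = 1.
  i=2: a_2=4, p_2 = 4*2 + 1 = 9, q_2 = 4*1 + 1 = 5.

1/1, 2/1, 9/5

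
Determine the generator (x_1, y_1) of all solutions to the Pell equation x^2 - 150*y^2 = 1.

(x, y) = (49, 4)

First expand sqrt(150) as a continued fraction. With x_i = (sqrt(150) + m_i)/d_i and (m_0, d_0) = (0, 1): a_0 = floor(sqrt(150)) = 12, since 12^2 = 144 <= 150 < 169 = 13^2.
Iterate m_{i+1} = d_i*a_i - m_i, d_{i+1} = (150 - m_{i+1}^2)/d_i, a_{i+1} = floor((a_0 + m_{i+1})/d_{i+1}):
  m_1 = 1*12 - 0 = 12, d_1 = (150 - 12^2)/1 = 6/1 = 6, a_1 = floor((12 + 12)/6) = 4.
  m_2 = 6*4 - 12 = 12, d_2 = (150 - 12^2)/6 = 6/6 = 1, a_2 = floor((12 + 12)/1) = 24.
  m_3 = 1*24 - 12 = 12, d_3 = (150 - 12^2)/1 = 6/1 = 6: (m_3, d_3) = (m_1, d_1) = (12, 6), so from here the quotients repeat a_1, a_2; the period length is 2.
So sqrt(150) = [12; (4, 24)] with period length k = 2.
k is even, so the fundamental solution of x^2 - 150y^2 = 1 is (p_{k-1}, q_{k-1}) = (p_1, q_1); compute convergents through index 1.
Convergents (p_i = a_i*p_{i-1} + p_{i-2}, q_i = a_i*q_{i-1} + q_{i-2} with p_{-2}=0, p_{-1}=1, q_{-2}=1, q_{-1}=0):
  i=0: a_0=12, p_0 = 12*1 + 0 = 12, q_0 = 12*0 + 1 = 1.
  i=1: a_1=4, p_1 = 4*12 + 1 = 49, q_1 = 4*1 + 0 = 4.
Check: 49^2 - 150*4^2 = 2401 - 2400 = 1, so (x, y) = (49, 4) solves the equation, and by the theorem it is the least positive solution.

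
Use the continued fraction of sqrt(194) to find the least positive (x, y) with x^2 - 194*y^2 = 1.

(x, y) = (195, 14)

First expand sqrt(194) as a continued fraction. With x_i = (sqrt(194) + m_i)/d_i and (m_0, d_0) = (0, 1): a_0 = floor(sqrt(194)) = 13, since 13^2 = 169 <= 194 < 196 = 14^2.
Iterate m_{i+1} = d_i*a_i - m_i, d_{i+1} = (194 - m_{i+1}^2)/d_i, a_{i+1} = floor((a_0 + m_{i+1})/d_{i+1}):
  m_1 = 1*13 - 0 = 13, d_1 = (194 - 13^2)/1 = 25/1 = 25, a_1 = floor((13 + 13)/25) = 1.
  m_2 = 25*1 - 13 = 12, d_2 = (194 - 12^2)/25 = 50/25 = 2, a_2 = floor((13 + 12)/2) = 12.
  m_3 = 2*12 - 12 = 12, d_3 = (194 - 12^2)/2 = 50/2 = 25, a_3 = floor((13 + 12)/25) = 1.
  m_4 = 25*1 - 12 = 13, d_4 = (194 - 13^2)/25 = 25/25 = 1, a_4 = floor((13 + 13)/1) = 26.
  m_5 = 1*26 - 13 = 13, d_5 = (194 - 13^2)/1 = 25/1 = 25: (m_5, d_5) = (m_1, d_1) = (13, 25), so from here the quotients repeat a_1, ..., a_4; the period length is 4.
So sqrt(194) = [13; (1, 12, 1, 26)] with period length k = 4.
k is even, so the fundamental solution of x^2 - 194y^2 = 1 is (p_{k-1}, q_{k-1}) = (p_3, q_3); compute convergents through index 3.
Convergents (p_i = a_i*p_{i-1} + p_{i-2}, q_i = a_i*q_{i-1} + q_{i-2} with p_{-2}=0, p_{-1}=1, q_{-2}=1, q_{-1}=0):
  i=0: a_0=13, p_0 = 13*1 + 0 = 13, q_0 = 13*0 + 1 = 1.
  i=1: a_1=1, p_1 = 1*13 + 1 = 14, q_1 = 1*1 + 0 = 1.
  i=2: a_2=12, p_2 = 12*14 + 13 = 181, q_2 = 12*1 + 1 = 13.
  i=3: a_3=1, p_3 = 1*181 + 14 = 195, q_3 = 1*13 + 1 = 14.
Check: 195^2 - 194*14^2 = 38025 - 38024 = 1, so (x, y) = (195, 14) solves the equation, and by the theorem it is the least positive solution.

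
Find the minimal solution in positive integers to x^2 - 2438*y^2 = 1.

(x, y) = (1259387, 25506)

First expand sqrt(2438) as a continued fraction. With x_i = (sqrt(2438) + m_i)/d_i and (m_0, d_0) = (0, 1): a_0 = floor(sqrt(2438)) = 49, since 49^2 = 2401 <= 2438 < 2500 = 50^2.
Iterate m_{i+1} = d_i*a_i - m_i, d_{i+1} = (2438 - m_{i+1}^2)/d_i, a_{i+1} = floor((a_0 + m_{i+1})/d_{i+1}):
  m_1 = 1*49 - 0 = 49, d_1 = (2438 - 49^2)/1 = 37/1 = 37, a_1 = floor((49 + 49)/37) = 2.
  m_2 = 37*2 - 49 = 25, d_2 = (2438 - 25^2)/37 = 1813/37 = 49, a_2 = floor((49 + 25)/49) = 1.
  m_3 = 49*1 - 25 = 24, d_3 = (2438 - 24^2)/49 = 1862/49 = 38, a_3 = floor((49 + 24)/38) = 1.
  m_4 = 38*1 - 24 = 14, d_4 = (2438 - 14^2)/38 = 2242/38 = 59, a_4 = floor((49 + 14)/59) = 1.
  m_5 = 59*1 - 14 = 45, d_5 = (2438 - 45^2)/59 = 413/59 = 7, a_5 = floor((49 + 45)/7) = 13.
  m_6 = 7*13 - 45 = 46, d_6 = (2438 - 46^2)/7 = 322/7 = 46, a_6 = floor((49 + 46)/46) = 2.
  m_7 = 46*2 - 46 = 46, d_7 = (2438 - 46^2)/46 = 322/46 = 7, a_7 = floor((49 + 46)/7) = 13.
  m_8 = 7*13 - 46 = 45, d_8 = (2438 - 45^2)/7 = 413/7 = 59, a_8 = floor((49 + 45)/59) = 1.
  m_9 = 59*1 - 45 = 14, d_9 = (2438 - 14^2)/59 = 2242/59 = 38, a_9 = floor((49 + 14)/38) = 1.
  m_10 = 38*1 - 14 = 24, d_10 = (2438 - 24^2)/38 = 1862/38 = 49, a_10 = floor((49 + 24)/49) = 1.
  m_11 = 49*1 - 24 = 25, d_11 = (2438 - 25^2)/49 = 1813/49 = 37, a_11 = floor((49 + 25)/37) = 2.
  m_12 = 37*2 - 25 = 49, d_12 = (2438 - 49^2)/37 = 37/37 = 1, a_12 = floor((49 + 49)/1) = 98.
  m_13 = 1*98 - 49 = 49, d_13 = (2438 - 49^2)/1 = 37/1 = 37: (m_13, d_13) = (m_1, d_1) = (49, 37), so from here the quotients repeat a_1, ..., a_12; the period length is 12.
So sqrt(2438) = [49; (2, 1, 1, 1, 13, 2, 13, 1, 1, 1, 2, 98)] with period length k = 12.
k is even, so the fundamental solution of x^2 - 2438y^2 = 1 is (p_{k-1}, q_{k-1}) = (p_11, q_11); compute convergents through index 11.
Convergents (p_i = a_i*p_{i-1} + p_{i-2}, q_i = a_i*q_{i-1} + q_{i-2} with p_{-2}=0, p_{-1}=1, q_{-2}=1, q_{-1}=0):
  i=0: a_0=49, p_0 = 49*1 + 0 = 49, q_0 = 49*0 + 1 = 1.
  i=1: a_1=2, p_1 = 2*49 + 1 = 99, q_1 = 2*1 + 0 = 2.
  i=2: a_2=1, p_2 = 1*99 + 49 = 148, q_2 = 1*2 + 1 = 3.
  i=3: a_3=1, p_3 = 1*148 + 99 = 247, q_3 = 1*3 + 2 = 5.
  i=4: a_4=1, p_4 = 1*247 + 148 = 395, q_4 = 1*5 + 3 = 8.
  i=5: a_5=13, p_5 = 13*395 + 247 = 5382, q_5 = 13*8 + 5 = 109.
  i=6: a_6=2, p_6 = 2*5382 + 395 = 11159, q_6 = 2*109 + 8 = 226.
  i=7: a_7=13, p_7 = 13*11159 + 5382 = 150449, q_7 = 13*226 + 109 = 3047.
  i=8: a_8=1, p_8 = 1*150449 + 11159 = 161608, q_8 = 1*3047 + 226 = 3273.
  i=9: a_9=1, p_9 = 1*161608 + 150449 = 312057, q_9 = 1*3273 + 3047 = 6320.
  i=10: a_10=1, p_10 = 1*312057 + 161608 = 473665, q_10 = 1*6320 + 3273 = 9593.
  i=11: a_11=2, p_11 = 2*473665 + 312057 = 1259387, q_11 = 2*9593 + 6320 = 25506.
Check: 1259387^2 - 2438*25506^2 = 1586055615769 - 1586055615768 = 1, so (x, y) = (1259387, 25506) solves the equation, and by the theorem it is the least positive solution.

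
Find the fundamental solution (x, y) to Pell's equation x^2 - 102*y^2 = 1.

(x, y) = (101, 10)

First expand sqrt(102) as a continued fraction. With x_i = (sqrt(102) + m_i)/d_i and (m_0, d_0) = (0, 1): a_0 = floor(sqrt(102)) = 10, since 10^2 = 100 <= 102 < 121 = 11^2.
Iterate m_{i+1} = d_i*a_i - m_i, d_{i+1} = (102 - m_{i+1}^2)/d_i, a_{i+1} = floor((a_0 + m_{i+1})/d_{i+1}):
  m_1 = 1*10 - 0 = 10, d_1 = (102 - 10^2)/1 = 2/1 = 2, a_1 = floor((10 + 10)/2) = 10.
  m_2 = 2*10 - 10 = 10, d_2 = (102 - 10^2)/2 = 2/2 = 1, a_2 = floor((10 + 10)/1) = 20.
  m_3 = 1*20 - 10 = 10, d_3 = (102 - 10^2)/1 = 2/1 = 2: (m_3, d_3) = (m_1, d_1) = (10, 2), so from here the quotients repeat a_1, a_2; the period length is 2.
So sqrt(102) = [10; (10, 20)] with period length k = 2.
k is even, so the fundamental solution of x^2 - 102y^2 = 1 is (p_{k-1}, q_{k-1}) = (p_1, q_1); compute convergents through index 1.
Convergents (p_i = a_i*p_{i-1} + p_{i-2}, q_i = a_i*q_{i-1} + q_{i-2} with p_{-2}=0, p_{-1}=1, q_{-2}=1, q_{-1}=0):
  i=0: a_0=10, p_0 = 10*1 + 0 = 10, q_0 = 10*0 + 1 = 1.
  i=1: a_1=10, p_1 = 10*10 + 1 = 101, q_1 = 10*1 + 0 = 10.
Check: 101^2 - 102*10^2 = 10201 - 10200 = 1, so (x, y) = (101, 10) solves the equation, and by the theorem it is the least positive solution.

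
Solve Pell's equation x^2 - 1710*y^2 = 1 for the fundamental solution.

First expand sqrt(1710) as a continued fraction. With x_i = (sqrt(1710) + m_i)/d_i and (m_0, d_0) = (0, 1): a_0 = floor(sqrt(1710)) = 41, since 41^2 = 1681 <= 1710 < 1764 = 42^2.
Iterate m_{i+1} = d_i*a_i - m_i, d_{i+1} = (1710 - m_{i+1}^2)/d_i, a_{i+1} = floor((a_0 + m_{i+1})/d_{i+1}):
  m_1 = 1*41 - 0 = 41, d_1 = (1710 - 41^2)/1 = 29/1 = 29, a_1 = floor((41 + 41)/29) = 2.
  m_2 = 29*2 - 41 = 17, d_2 = (1710 - 17^2)/29 = 1421/29 = 49, a_2 = floor((41 + 17)/49) = 1.
  m_3 = 49*1 - 17 = 32, d_3 = (1710 - 32^2)/49 = 686/49 = 14, a_3 = floor((41 + 32)/14) = 5.
  m_4 = 14*5 - 32 = 38, d_4 = (1710 - 38^2)/14 = 266/14 = 19, a_4 = floor((41 + 38)/19) = 4.
  m_5 = 19*4 - 38 = 38, d_5 = (1710 - 38^2)/19 = 266/19 = 14, a_5 = floor((41 + 38)/14) = 5.
  m_6 = 14*5 - 38 = 32, d_6 = (1710 - 32^2)/14 = 686/14 = 49, a_6 = floor((41 + 32)/49) = 1.
  m_7 = 49*1 - 32 = 17, d_7 = (1710 - 17^2)/49 = 1421/49 = 29, a_7 = floor((41 + 17)/29) = 2.
  m_8 = 29*2 - 17 = 41, d_8 = (1710 - 41^2)/29 = 29/29 = 1, a_8 = floor((41 + 41)/1) = 82.
  m_9 = 1*82 - 41 = 41, d_9 = (1710 - 41^2)/1 = 29/1 = 29: (m_9, d_9) = (m_1, d_1) = (41, 29), so from here the quotients repeat a_1, ..., a_8; the period length is 8.
So sqrt(1710) = [41; (2, 1, 5, 4, 5, 1, 2, 82)] with period length k = 8.
k is even, so the fundamental solution of x^2 - 1710y^2 = 1 is (p_{k-1}, q_{k-1}) = (p_7, q_7); compute convergents through index 7.
Convergents (p_i = a_i*p_{i-1} + p_{i-2}, q_i = a_i*q_{i-1} + q_{i-2} with p_{-2}=0, p_{-1}=1, q_{-2}=1, q_{-1}=0):
  i=0: a_0=41, p_0 = 41*1 + 0 = 41, q_0 = 41*0 + 1 = 1.
  i=1: a_1=2, p_1 = 2*41 + 1 = 83, q_1 = 2*1 + 0 = 2.
  i=2: a_2=1, p_2 = 1*83 + 41 = 124, q_2 = 1*2 + 1 = 3.
  i=3: a_3=5, p_3 = 5*124 + 83 = 703, q_3 = 5*3 + 2 = 17.
  i=4: a_4=4, p_4 = 4*703 + 124 = 2936, q_4 = 4*17 + 3 = 71.
  i=5: a_5=5, p_5 = 5*2936 + 703 = 15383, q_5 = 5*71 + 17 = 372.
  i=6: a_6=1, p_6 = 1*15383 + 2936 = 18319, q_6 = 1*372 + 71 = 443.
  i=7: a_7=2, p_7 = 2*18319 + 15383 = 52021, q_7 = 2*443 + 372 = 1258.
Check: 52021^2 - 1710*1258^2 = 2706184441 - 2706184440 = 1, so (x, y) = (52021, 1258) solves the equation, and by the theorem it is the least positive solution.

(x, y) = (52021, 1258)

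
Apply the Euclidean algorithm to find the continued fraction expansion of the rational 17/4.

Run the Euclidean algorithm on 17 and 4; the successive quotients are the partial quotients a_0, a_1, ... (each step inverts the fractional part left over by the previous one):
  17 = 4*4 + 1, so a_0 = 4.
  4 = 4*1 + 0, so a_1 = 4.
The remainder reaches 0 after 2 divisions, so the expansion has 2 partial quotients, read off in order.

[4; 4]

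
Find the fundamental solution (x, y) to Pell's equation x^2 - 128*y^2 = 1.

(x, y) = (577, 51)

First expand sqrt(128) as a continued fraction. With x_i = (sqrt(128) + m_i)/d_i and (m_0, d_0) = (0, 1): a_0 = floor(sqrt(128)) = 11, since 11^2 = 121 <= 128 < 144 = 12^2.
Iterate m_{i+1} = d_i*a_i - m_i, d_{i+1} = (128 - m_{i+1}^2)/d_i, a_{i+1} = floor((a_0 + m_{i+1})/d_{i+1}):
  m_1 = 1*11 - 0 = 11, d_1 = (128 - 11^2)/1 = 7/1 = 7, a_1 = floor((11 + 11)/7) = 3.
  m_2 = 7*3 - 11 = 10, d_2 = (128 - 10^2)/7 = 28/7 = 4, a_2 = floor((11 + 10)/4) = 5.
  m_3 = 4*5 - 10 = 10, d_3 = (128 - 10^2)/4 = 28/4 = 7, a_3 = floor((11 + 10)/7) = 3.
  m_4 = 7*3 - 10 = 11, d_4 = (128 - 11^2)/7 = 7/7 = 1, a_4 = floor((11 + 11)/1) = 22.
  m_5 = 1*22 - 11 = 11, d_5 = (128 - 11^2)/1 = 7/1 = 7: (m_5, d_5) = (m_1, d_1) = (11, 7), so from here the quotients repeat a_1, ..., a_4; the period length is 4.
So sqrt(128) = [11; (3, 5, 3, 22)] with period length k = 4.
k is even, so the fundamental solution of x^2 - 128y^2 = 1 is (p_{k-1}, q_{k-1}) = (p_3, q_3); compute convergents through index 3.
Convergents (p_i = a_i*p_{i-1} + p_{i-2}, q_i = a_i*q_{i-1} + q_{i-2} with p_{-2}=0, p_{-1}=1, q_{-2}=1, q_{-1}=0):
  i=0: a_0=11, p_0 = 11*1 + 0 = 11, q_0 = 11*0 + 1 = 1.
  i=1: a_1=3, p_1 = 3*11 + 1 = 34, q_1 = 3*1 + 0 = 3.
  i=2: a_2=5, p_2 = 5*34 + 11 = 181, q_2 = 5*3 + 1 = 16.
  i=3: a_3=3, p_3 = 3*181 + 34 = 577, q_3 = 3*16 + 3 = 51.
Check: 577^2 - 128*51^2 = 332929 - 332928 = 1, so (x, y) = (577, 51) solves the equation, and by the theorem it is the least positive solution.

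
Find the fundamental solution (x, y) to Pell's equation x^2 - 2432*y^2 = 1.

First expand sqrt(2432) as a continued fraction. With x_i = (sqrt(2432) + m_i)/d_i and (m_0, d_0) = (0, 1): a_0 = floor(sqrt(2432)) = 49, since 49^2 = 2401 <= 2432 < 2500 = 50^2.
Iterate m_{i+1} = d_i*a_i - m_i, d_{i+1} = (2432 - m_{i+1}^2)/d_i, a_{i+1} = floor((a_0 + m_{i+1})/d_{i+1}):
  m_1 = 1*49 - 0 = 49, d_1 = (2432 - 49^2)/1 = 31/1 = 31, a_1 = floor((49 + 49)/31) = 3.
  m_2 = 31*3 - 49 = 44, d_2 = (2432 - 44^2)/31 = 496/31 = 16, a_2 = floor((49 + 44)/16) = 5.
  m_3 = 16*5 - 44 = 36, d_3 = (2432 - 36^2)/16 = 1136/16 = 71, a_3 = floor((49 + 36)/71) = 1.
  m_4 = 71*1 - 36 = 35, d_4 = (2432 - 35^2)/71 = 1207/71 = 17, a_4 = floor((49 + 35)/17) = 4.
  m_5 = 17*4 - 35 = 33, d_5 = (2432 - 33^2)/17 = 1343/17 = 79, a_5 = floor((49 + 33)/79) = 1.
  m_6 = 79*1 - 33 = 46, d_6 = (2432 - 46^2)/79 = 316/79 = 4, a_6 = floor((49 + 46)/4) = 23.
  m_7 = 4*23 - 46 = 46, d_7 = (2432 - 46^2)/4 = 316/4 = 79, a_7 = floor((49 + 46)/79) = 1.
  m_8 = 79*1 - 46 = 33, d_8 = (2432 - 33^2)/79 = 1343/79 = 17, a_8 = floor((49 + 33)/17) = 4.
  m_9 = 17*4 - 33 = 35, d_9 = (2432 - 35^2)/17 = 1207/17 = 71, a_9 = floor((49 + 35)/71) = 1.
  m_10 = 71*1 - 35 = 36, d_10 = (2432 - 36^2)/71 = 1136/71 = 16, a_10 = floor((49 + 36)/16) = 5.
  m_11 = 16*5 - 36 = 44, d_11 = (2432 - 44^2)/16 = 496/16 = 31, a_11 = floor((49 + 44)/31) = 3.
  m_12 = 31*3 - 44 = 49, d_12 = (2432 - 49^2)/31 = 31/31 = 1, a_12 = floor((49 + 49)/1) = 98.
  m_13 = 1*98 - 49 = 49, d_13 = (2432 - 49^2)/1 = 31/1 = 31: (m_13, d_13) = (m_1, d_1) = (49, 31), so from here the quotients repeat a_1, ..., a_12; the period length is 12.
So sqrt(2432) = [49; (3, 5, 1, 4, 1, 23, 1, 4, 1, 5, 3, 98)] with period length k = 12.
k is even, so the fundamental solution of x^2 - 2432y^2 = 1 is (p_{k-1}, q_{k-1}) = (p_11, q_11); compute convergents through index 11.
Convergents (p_i = a_i*p_{i-1} + p_{i-2}, q_i = a_i*q_{i-1} + q_{i-2} with p_{-2}=0, p_{-1}=1, q_{-2}=1, q_{-1}=0):
  i=0: a_0=49, p_0 = 49*1 + 0 = 49, q_0 = 49*0 + 1 = 1.
  i=1: a_1=3, p_1 = 3*49 + 1 = 148, q_1 = 3*1 + 0 = 3.
  i=2: a_2=5, p_2 = 5*148 + 49 = 789, q_2 = 5*3 + 1 = 16.
  i=3: a_3=1, p_3 = 1*789 + 148 = 937, q_3 = 1*16 + 3 = 19.
  i=4: a_4=4, p_4 = 4*937 + 789 = 4537, q_4 = 4*19 + 16 = 92.
  i=5: a_5=1, p_5 = 1*4537 + 937 = 5474, q_5 = 1*92 + 19 = 111.
  i=6: a_6=23, p_6 = 23*5474 + 4537 = 130439, q_6 = 23*111 + 92 = 2645.
  i=7: a_7=1, p_7 = 1*130439 + 5474 = 135913, q_7 = 1*2645 + 111 = 2756.
  i=8: a_8=4, p_8 = 4*135913 + 130439 = 674091, q_8 = 4*2756 + 2645 = 13669.
  i=9: a_9=1, p_9 = 1*674091 + 135913 = 810004, q_9 = 1*13669 + 2756 = 16425.
  i=10: a_10=5, p_10 = 5*810004 + 674091 = 4724111, q_10 = 5*16425 + 13669 = 95794.
  i=11: a_11=3, p_11 = 3*4724111 + 810004 = 14982337, q_11 = 3*95794 + 16425 = 303807.
Check: 14982337^2 - 2432*303807^2 = 224470421981569 - 224470421981568 = 1, so (x, y) = (14982337, 303807) solves the equation, and by the theorem it is the least positive solution.

(x, y) = (14982337, 303807)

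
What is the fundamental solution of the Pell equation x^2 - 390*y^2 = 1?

First expand sqrt(390) as a continued fraction. With x_i = (sqrt(390) + m_i)/d_i and (m_0, d_0) = (0, 1): a_0 = floor(sqrt(390)) = 19, since 19^2 = 361 <= 390 < 400 = 20^2.
Iterate m_{i+1} = d_i*a_i - m_i, d_{i+1} = (390 - m_{i+1}^2)/d_i, a_{i+1} = floor((a_0 + m_{i+1})/d_{i+1}):
  m_1 = 1*19 - 0 = 19, d_1 = (390 - 19^2)/1 = 29/1 = 29, a_1 = floor((19 + 19)/29) = 1.
  m_2 = 29*1 - 19 = 10, d_2 = (390 - 10^2)/29 = 290/29 = 10, a_2 = floor((19 + 10)/10) = 2.
  m_3 = 10*2 - 10 = 10, d_3 = (390 - 10^2)/10 = 290/10 = 29, a_3 = floor((19 + 10)/29) = 1.
  m_4 = 29*1 - 10 = 19, d_4 = (390 - 19^2)/29 = 29/29 = 1, a_4 = floor((19 + 19)/1) = 38.
  m_5 = 1*38 - 19 = 19, d_5 = (390 - 19^2)/1 = 29/1 = 29: (m_5, d_5) = (m_1, d_1) = (19, 29), so from here the quotients repeat a_1, ..., a_4; the period length is 4.
So sqrt(390) = [19; (1, 2, 1, 38)] with period length k = 4.
k is even, so the fundamental solution of x^2 - 390y^2 = 1 is (p_{k-1}, q_{k-1}) = (p_3, q_3); compute convergents through index 3.
Convergents (p_i = a_i*p_{i-1} + p_{i-2}, q_i = a_i*q_{i-1} + q_{i-2} with p_{-2}=0, p_{-1}=1, q_{-2}=1, q_{-1}=0):
  i=0: a_0=19, p_0 = 19*1 + 0 = 19, q_0 = 19*0 + 1 = 1.
  i=1: a_1=1, p_1 = 1*19 + 1 = 20, q_1 = 1*1 + 0 = 1.
  i=2: a_2=2, p_2 = 2*20 + 19 = 59, q_2 = 2*1 + 1 = 3.
  i=3: a_3=1, p_3 = 1*59 + 20 = 79, q_3 = 1*3 + 1 = 4.
Check: 79^2 - 390*4^2 = 6241 - 6240 = 1, so (x, y) = (79, 4) solves the equation, and by the theorem it is the least positive solution.

(x, y) = (79, 4)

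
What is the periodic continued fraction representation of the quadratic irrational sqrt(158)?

Write x_i = (sqrt(158) + m_i)/d_i with (m_0, d_0) = (0, 1). a_0 = floor(sqrt(158)) = 12, since 12^2 = 144 <= 158 < 169 = 13^2.
Iterate m_{i+1} = d_i*a_i - m_i, d_{i+1} = (158 - m_{i+1}^2)/d_i, a_{i+1} = floor((a_0 + m_{i+1})/d_{i+1}):
  m_1 = 1*12 - 0 = 12, d_1 = (158 - 12^2)/1 = 14/1 = 14, a_1 = floor((12 + 12)/14) = 1.
  m_2 = 14*1 - 12 = 2, d_2 = (158 - 2^2)/14 = 154/14 = 11, a_2 = floor((12 + 2)/11) = 1.
  m_3 = 11*1 - 2 = 9, d_3 = (158 - 9^2)/11 = 77/11 = 7, a_3 = floor((12 + 9)/7) = 3.
  m_4 = 7*3 - 9 = 12, d_4 = (158 - 12^2)/7 = 14/7 = 2, a_4 = floor((12 + 12)/2) = 12.
  m_5 = 2*12 - 12 = 12, d_5 = (158 - 12^2)/2 = 14/2 = 7, a_5 = floor((12 + 12)/7) = 3.
  m_6 = 7*3 - 12 = 9, d_6 = (158 - 9^2)/7 = 77/7 = 11, a_6 = floor((12 + 9)/11) = 1.
  m_7 = 11*1 - 9 = 2, d_7 = (158 - 2^2)/11 = 154/11 = 14, a_7 = floor((12 + 2)/14) = 1.
  m_8 = 14*1 - 2 = 12, d_8 = (158 - 12^2)/14 = 14/14 = 1, a_8 = floor((12 + 12)/1) = 24.
  m_9 = 1*24 - 12 = 12, d_9 = (158 - 12^2)/1 = 14/1 = 14: (m_9, d_9) = (m_1, d_1) = (12, 14), so from here the quotients repeat a_1, ..., a_8; the period length is 8.
Hence the expansion of sqrt(158) is a_0 = 12 followed by the repeating block 1, 1, 3, 12, 3, 1, 1, 24 (period 8).

[12; (1, 1, 3, 12, 3, 1, 1, 24)]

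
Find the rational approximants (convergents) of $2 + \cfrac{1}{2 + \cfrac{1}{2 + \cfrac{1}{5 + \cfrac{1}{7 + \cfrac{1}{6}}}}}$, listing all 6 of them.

Using the convergent recurrence p_i = a_i*p_{i-1} + p_{i-2}, q_i = a_i*q_{i-1} + q_{i-2} with p_{-2}=0, p_{-1}=1, q_{-2}=1, q_{-1}=0:
  i=0: a_0=2, p_0 = 2*1 + 0 = 2, q_0 = 2*0 + 1 = 1.
  i=1: a_1=2, p_1 = 2*2 + 1 = 5, q_1 = 2*1 + 0 = 2.
  i=2: a_2=2, p_2 = 2*5 + 2 = 12, q_2 = 2*2 + 1 = 5.
  i=3: a_3=5, p_3 = 5*12 + 5 = 65, q_3 = 5*5 + 2 = 27.
  i=4: a_4=7, p_4 = 7*65 + 12 = 467, q_4 = 7*27 + 5 = 194.
  i=5: a_5=6, p_5 = 6*467 + 65 = 2867, q_5 = 6*194 + 27 = 1191.

2/1, 5/2, 12/5, 65/27, 467/194, 2867/1191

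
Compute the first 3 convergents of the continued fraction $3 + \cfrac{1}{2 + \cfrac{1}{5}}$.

3/1, 7/2, 38/11

Using the convergent recurrence p_i = a_i*p_{i-1} + p_{i-2}, q_i = a_i*q_{i-1} + q_{i-2} with p_{-2}=0, p_{-1}=1, q_{-2}=1, q_{-1}=0:
  i=0: a_0=3, p_0 = 3*1 + 0 = 3, q_0 = 3*0 + 1 = 1.
  i=1: a_1=2, p_1 = 2*3 + 1 = 7, q_1 = 2*1 + 0 = 2.
  i=2: a_2=5, p_2 = 5*7 + 3 = 38, q_2 = 5*2 + 1 = 11.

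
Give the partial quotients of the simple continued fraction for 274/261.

Run the Euclidean algorithm on 274 and 261; the successive quotients are the partial quotients a_0, a_1, ... (each step inverts the fractional part left over by the previous one):
  274 = 1*261 + 13, so a_0 = 1.
  261 = 20*13 + 1, so a_1 = 20.
  13 = 13*1 + 0, so a_2 = 13.
The remainder reaches 0 after 3 divisions, so the expansion has 3 partial quotients, read off in order.

[1; 20, 13]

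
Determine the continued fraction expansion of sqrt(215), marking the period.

Write x_i = (sqrt(215) + m_i)/d_i with (m_0, d_0) = (0, 1). a_0 = floor(sqrt(215)) = 14, since 14^2 = 196 <= 215 < 225 = 15^2.
Iterate m_{i+1} = d_i*a_i - m_i, d_{i+1} = (215 - m_{i+1}^2)/d_i, a_{i+1} = floor((a_0 + m_{i+1})/d_{i+1}):
  m_1 = 1*14 - 0 = 14, d_1 = (215 - 14^2)/1 = 19/1 = 19, a_1 = floor((14 + 14)/19) = 1.
  m_2 = 19*1 - 14 = 5, d_2 = (215 - 5^2)/19 = 190/19 = 10, a_2 = floor((14 + 5)/10) = 1.
  m_3 = 10*1 - 5 = 5, d_3 = (215 - 5^2)/10 = 190/10 = 19, a_3 = floor((14 + 5)/19) = 1.
  m_4 = 19*1 - 5 = 14, d_4 = (215 - 14^2)/19 = 19/19 = 1, a_4 = floor((14 + 14)/1) = 28.
  m_5 = 1*28 - 14 = 14, d_5 = (215 - 14^2)/1 = 19/1 = 19: (m_5, d_5) = (m_1, d_1) = (14, 19), so from here the quotients repeat a_1, ..., a_4; the period length is 4.
Hence the expansion of sqrt(215) is a_0 = 14 followed by the repeating block 1, 1, 1, 28 (period 4).

[14; (1, 1, 1, 28)]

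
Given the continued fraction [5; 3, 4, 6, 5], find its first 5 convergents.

Using the convergent recurrence p_i = a_i*p_{i-1} + p_{i-2}, q_i = a_i*q_{i-1} + q_{i-2} with p_{-2}=0, p_{-1}=1, q_{-2}=1, q_{-1}=0:
  i=0: a_0=5, p_0 = 5*1 + 0 = 5, q_0 = 5*0 + 1 = 1.
  i=1: a_1=3, p_1 = 3*5 + 1 = 16, q_1 = 3*1 + 0 = 3.
  i=2: a_2=4, p_2 = 4*16 + 5 = 69, q_2 = 4*3 + 1 = 13.
  i=3: a_3=6, p_3 = 6*69 + 16 = 430, q_3 = 6*13 + 3 = 81.
  i=4: a_4=5, p_4 = 5*430 + 69 = 2219, q_4 = 5*81 + 13 = 418.

5/1, 16/3, 69/13, 430/81, 2219/418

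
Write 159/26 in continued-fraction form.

Run the Euclidean algorithm on 159 and 26; the successive quotients are the partial quotients a_0, a_1, ... (each step inverts the fractional part left over by the previous one):
  159 = 6*26 + 3, so a_0 = 6.
  26 = 8*3 + 2, so a_1 = 8.
  3 = 1*2 + 1, so a_2 = 1.
  2 = 2*1 + 0, so a_3 = 2.
The remainder reaches 0 after 4 divisions, so the expansion has 4 partial quotients, read off in order.

[6; 8, 1, 2]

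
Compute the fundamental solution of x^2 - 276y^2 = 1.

First expand sqrt(276) as a continued fraction. With x_i = (sqrt(276) + m_i)/d_i and (m_0, d_0) = (0, 1): a_0 = floor(sqrt(276)) = 16, since 16^2 = 256 <= 276 < 289 = 17^2.
Iterate m_{i+1} = d_i*a_i - m_i, d_{i+1} = (276 - m_{i+1}^2)/d_i, a_{i+1} = floor((a_0 + m_{i+1})/d_{i+1}):
  m_1 = 1*16 - 0 = 16, d_1 = (276 - 16^2)/1 = 20/1 = 20, a_1 = floor((16 + 16)/20) = 1.
  m_2 = 20*1 - 16 = 4, d_2 = (276 - 4^2)/20 = 260/20 = 13, a_2 = floor((16 + 4)/13) = 1.
  m_3 = 13*1 - 4 = 9, d_3 = (276 - 9^2)/13 = 195/13 = 15, a_3 = floor((16 + 9)/15) = 1.
  m_4 = 15*1 - 9 = 6, d_4 = (276 - 6^2)/15 = 240/15 = 16, a_4 = floor((16 + 6)/16) = 1.
  m_5 = 16*1 - 6 = 10, d_5 = (276 - 10^2)/16 = 176/16 = 11, a_5 = floor((16 + 10)/11) = 2.
  m_6 = 11*2 - 10 = 12, d_6 = (276 - 12^2)/11 = 132/11 = 12, a_6 = floor((16 + 12)/12) = 2.
  m_7 = 12*2 - 12 = 12, d_7 = (276 - 12^2)/12 = 132/12 = 11, a_7 = floor((16 + 12)/11) = 2.
  m_8 = 11*2 - 12 = 10, d_8 = (276 - 10^2)/11 = 176/11 = 16, a_8 = floor((16 + 10)/16) = 1.
  m_9 = 16*1 - 10 = 6, d_9 = (276 - 6^2)/16 = 240/16 = 15, a_9 = floor((16 + 6)/15) = 1.
  m_10 = 15*1 - 6 = 9, d_10 = (276 - 9^2)/15 = 195/15 = 13, a_10 = floor((16 + 9)/13) = 1.
  m_11 = 13*1 - 9 = 4, d_11 = (276 - 4^2)/13 = 260/13 = 20, a_11 = floor((16 + 4)/20) = 1.
  m_12 = 20*1 - 4 = 16, d_12 = (276 - 16^2)/20 = 20/20 = 1, a_12 = floor((16 + 16)/1) = 32.
  m_13 = 1*32 - 16 = 16, d_13 = (276 - 16^2)/1 = 20/1 = 20: (m_13, d_13) = (m_1, d_1) = (16, 20), so from here the quotients repeat a_1, ..., a_12; the period length is 12.
So sqrt(276) = [16; (1, 1, 1, 1, 2, 2, 2, 1, 1, 1, 1, 32)] with period length k = 12.
k is even, so the fundamental solution of x^2 - 276y^2 = 1 is (p_{k-1}, q_{k-1}) = (p_11, q_11); compute convergents through index 11.
Convergents (p_i = a_i*p_{i-1} + p_{i-2}, q_i = a_i*q_{i-1} + q_{i-2} with p_{-2}=0, p_{-1}=1, q_{-2}=1, q_{-1}=0):
  i=0: a_0=16, p_0 = 16*1 + 0 = 16, q_0 = 16*0 + 1 = 1.
  i=1: a_1=1, p_1 = 1*16 + 1 = 17, q_1 = 1*1 + 0 = 1.
  i=2: a_2=1, p_2 = 1*17 + 16 = 33, q_2 = 1*1 + 1 = 2.
  i=3: a_3=1, p_3 = 1*33 + 17 = 50, q_3 = 1*2 + 1 = 3.
  i=4: a_4=1, p_4 = 1*50 + 33 = 83, q_4 = 1*3 + 2 = 5.
  i=5: a_5=2, p_5 = 2*83 + 50 = 216, q_5 = 2*5 + 3 = 13.
  i=6: a_6=2, p_6 = 2*216 + 83 = 515, q_6 = 2*13 + 5 = 31.
  i=7: a_7=2, p_7 = 2*515 + 216 = 1246, q_7 = 2*31 + 13 = 75.
  i=8: a_8=1, p_8 = 1*1246 + 515 = 1761, q_8 = 1*75 + 31 = 106.
  i=9: a_9=1, p_9 = 1*1761 + 1246 = 3007, q_9 = 1*106 + 75 = 181.
  i=10: a_10=1, p_10 = 1*3007 + 1761 = 4768, q_10 = 1*181 + 106 = 287.
  i=11: a_11=1, p_11 = 1*4768 + 3007 = 7775, q_11 = 1*287 + 181 = 468.
Check: 7775^2 - 276*468^2 = 60450625 - 60450624 = 1, so (x, y) = (7775, 468) solves the equation, and by the theorem it is the least positive solution.

(x, y) = (7775, 468)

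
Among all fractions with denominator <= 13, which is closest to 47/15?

25/8

Expand x = 47/15 as a continued fraction with the Euclidean algorithm:
  47 = 3*15 + 2, so a_0 = 3.
  15 = 7*2 + 1, so a_1 = 7.
  2 = 2*1 + 0, so a_2 = 2.
so x = [3; 7, 2].
Convergents (p_i = a_i*p_{i-1} + p_{i-2}, q_i = a_i*q_{i-1} + q_{i-2} with p_{-2}=0, p_{-1}=1, q_{-2}=1, q_{-1}=0), until the denominator exceeds 13:
  i=0: a_0=3, p_0 = 3*1 + 0 = 3, q_0 = 3*0 + 1 = 1.
  i=1: a_1=7, p_1 = 7*3 + 1 = 22, q_1 = 7*1 + 0 = 7.
  i=2: a_2=2, p_2 = 2*22 + 3 = 47, q_2 = 2*7 + 1 = 15.
q_2 = 15 > 13, so the last convergent with denominator <= 13 is p_1/q_1 = 22/7.
The closest fraction with denominator <= 13 is either p_1/q_1 or the intermediate fraction (k*p_1 + p_0)/(k*q_1 + q_0) with the largest k >= 1 whose denominator stays <= 13; these approach x as k grows, and every other convergent or intermediate fraction in range is farther away.
Largest k: floor((13 - q_0)/q_1) = floor((13 - 1)/7) = 1.
That gives (1*22 + 3)/(1*7 + 1) = 25/8.
Compare the errors: |x - 22/7| = |47*7 - 22*15|/(15*7) = 1/105, and |x - 25/8| = |47*8 - 25*15|/(15*8) = 1/120.
Cross-multiplying, 1*105 = 105 < 120 = 1*120, so 1/120 is smaller: the intermediate fraction 25/8 is closer to x than 22/7.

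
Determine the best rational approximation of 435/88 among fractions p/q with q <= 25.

Expand x = 435/88 as a continued fraction with the Euclidean algorithm:
  435 = 4*88 + 83, so a_0 = 4.
  88 = 1*83 + 5, so a_1 = 1.
  83 = 16*5 + 3, so a_2 = 16.
  5 = 1*3 + 2, so a_3 = 1.
  3 = 1*2 + 1, so a_4 = 1.
  2 = 2*1 + 0, so a_5 = 2.
so x = [4; 1, 16, 1, 1, 2].
Convergents (p_i = a_i*p_{i-1} + p_{i-2}, q_i = a_i*q_{i-1} + q_{i-2} with p_{-2}=0, p_{-1}=1, q_{-2}=1, q_{-1}=0), until the denominator exceeds 25:
  i=0: a_0=4, p_0 = 4*1 + 0 = 4, q_0 = 4*0 + 1 = 1.
  i=1: a_1=1, p_1 = 1*4 + 1 = 5, q_1 = 1*1 + 0 = 1.
  i=2: a_2=16, p_2 = 16*5 + 4 = 84, q_2 = 16*1 + 1 = 17.
  i=3: a_3=1, p_3 = 1*84 + 5 = 89, q_3 = 1*17 + 1 = 18.
  i=4: a_4=1, p_4 = 1*89 + 84 = 173, q_4 = 1*18 + 17 = 35.
q_4 = 35 > 25, so the last convergent with denominator <= 25 is p_3/q_3 = 89/18.
The closest fraction with denominator <= 25 is either p_3/q_3 or the intermediate fraction (k*p_3 + p_2)/(k*q_3 + q_2) with the largest k >= 1 whose denominator stays <= 25; these approach x as k grows, and every other convergent or intermediate fraction in range is farther away.
Largest k: floor((25 - q_2)/q_3) = floor((25 - 17)/18) = 0.
Since k = 0, no intermediate fraction beyond p_3/q_3 has denominator <= 25, so the convergent 89/18 is the closest (its error is |435*18 - 89*88|/(88*18) = 2/1584).

89/18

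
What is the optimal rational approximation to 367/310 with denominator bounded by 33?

32/27

Expand x = 367/310 as a continued fraction with the Euclidean algorithm:
  367 = 1*310 + 57, so a_0 = 1.
  310 = 5*57 + 25, so a_1 = 5.
  57 = 2*25 + 7, so a_2 = 2.
  25 = 3*7 + 4, so a_3 = 3.
  7 = 1*4 + 3, so a_4 = 1.
  4 = 1*3 + 1, so a_5 = 1.
  3 = 3*1 + 0, so a_6 = 3.
so x = [1; 5, 2, 3, 1, 1, 3].
Convergents (p_i = a_i*p_{i-1} + p_{i-2}, q_i = a_i*q_{i-1} + q_{i-2} with p_{-2}=0, p_{-1}=1, q_{-2}=1, q_{-1}=0), until the denominator exceeds 33:
  i=0: a_0=1, p_0 = 1*1 + 0 = 1, q_0 = 1*0 + 1 = 1.
  i=1: a_1=5, p_1 = 5*1 + 1 = 6, q_1 = 5*1 + 0 = 5.
  i=2: a_2=2, p_2 = 2*6 + 1 = 13, q_2 = 2*5 + 1 = 11.
  i=3: a_3=3, p_3 = 3*13 + 6 = 45, q_3 = 3*11 + 5 = 38.
q_3 = 38 > 33, so the last convergent with denominator <= 33 is p_2/q_2 = 13/11.
The closest fraction with denominator <= 33 is either p_2/q_2 or the intermediate fraction (k*p_2 + p_1)/(k*q_2 + q_1) with the largest k >= 1 whose denominator stays <= 33; these approach x as k grows, and every other convergent or intermediate fraction in range is farther away.
Largest k: floor((33 - q_1)/q_2) = floor((33 - 5)/11) = 2.
That gives (2*13 + 6)/(2*11 + 5) = 32/27.
Compare the errors: |x - 13/11| = |367*11 - 13*310|/(310*11) = 7/3410, and |x - 32/27| = |367*27 - 32*310|/(310*27) = 11/8370.
Cross-multiplying, 11*3410 = 37510 < 58590 = 7*8370, so 11/8370 is smaller: the intermediate fraction 32/27 is closer to x than 13/11.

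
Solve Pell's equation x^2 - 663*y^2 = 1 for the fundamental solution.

(x, y) = (103, 4)

First expand sqrt(663) as a continued fraction. With x_i = (sqrt(663) + m_i)/d_i and (m_0, d_0) = (0, 1): a_0 = floor(sqrt(663)) = 25, since 25^2 = 625 <= 663 < 676 = 26^2.
Iterate m_{i+1} = d_i*a_i - m_i, d_{i+1} = (663 - m_{i+1}^2)/d_i, a_{i+1} = floor((a_0 + m_{i+1})/d_{i+1}):
  m_1 = 1*25 - 0 = 25, d_1 = (663 - 25^2)/1 = 38/1 = 38, a_1 = floor((25 + 25)/38) = 1.
  m_2 = 38*1 - 25 = 13, d_2 = (663 - 13^2)/38 = 494/38 = 13, a_2 = floor((25 + 13)/13) = 2.
  m_3 = 13*2 - 13 = 13, d_3 = (663 - 13^2)/13 = 494/13 = 38, a_3 = floor((25 + 13)/38) = 1.
  m_4 = 38*1 - 13 = 25, d_4 = (663 - 25^2)/38 = 38/38 = 1, a_4 = floor((25 + 25)/1) = 50.
  m_5 = 1*50 - 25 = 25, d_5 = (663 - 25^2)/1 = 38/1 = 38: (m_5, d_5) = (m_1, d_1) = (25, 38), so from here the quotients repeat a_1, ..., a_4; the period length is 4.
So sqrt(663) = [25; (1, 2, 1, 50)] with period length k = 4.
k is even, so the fundamental solution of x^2 - 663y^2 = 1 is (p_{k-1}, q_{k-1}) = (p_3, q_3); compute convergents through index 3.
Convergents (p_i = a_i*p_{i-1} + p_{i-2}, q_i = a_i*q_{i-1} + q_{i-2} with p_{-2}=0, p_{-1}=1, q_{-2}=1, q_{-1}=0):
  i=0: a_0=25, p_0 = 25*1 + 0 = 25, q_0 = 25*0 + 1 = 1.
  i=1: a_1=1, p_1 = 1*25 + 1 = 26, q_1 = 1*1 + 0 = 1.
  i=2: a_2=2, p_2 = 2*26 + 25 = 77, q_2 = 2*1 + 1 = 3.
  i=3: a_3=1, p_3 = 1*77 + 26 = 103, q_3 = 1*3 + 1 = 4.
Check: 103^2 - 663*4^2 = 10609 - 10608 = 1, so (x, y) = (103, 4) solves the equation, and by the theorem it is the least positive solution.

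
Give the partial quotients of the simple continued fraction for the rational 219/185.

[1; 5, 2, 3, 1, 3]

Run the Euclidean algorithm on 219 and 185; the successive quotients are the partial quotients a_0, a_1, ... (each step inverts the fractional part left over by the previous one):
  219 = 1*185 + 34, so a_0 = 1.
  185 = 5*34 + 15, so a_1 = 5.
  34 = 2*15 + 4, so a_2 = 2.
  15 = 3*4 + 3, so a_3 = 3.
  4 = 1*3 + 1, so a_4 = 1.
  3 = 3*1 + 0, so a_5 = 3.
The remainder reaches 0 after 6 divisions, so the expansion has 6 partial quotients, read off in order.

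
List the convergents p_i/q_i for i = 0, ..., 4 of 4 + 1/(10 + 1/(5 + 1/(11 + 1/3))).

4/1, 41/10, 209/51, 2340/571, 7229/1764

Using the convergent recurrence p_i = a_i*p_{i-1} + p_{i-2}, q_i = a_i*q_{i-1} + q_{i-2} with p_{-2}=0, p_{-1}=1, q_{-2}=1, q_{-1}=0:
  i=0: a_0=4, p_0 = 4*1 + 0 = 4, q_0 = 4*0 + 1 = 1.
  i=1: a_1=10, p_1 = 10*4 + 1 = 41, q_1 = 10*1 + 0 = 10.
  i=2: a_2=5, p_2 = 5*41 + 4 = 209, q_2 = 5*10 + 1 = 51.
  i=3: a_3=11, p_3 = 11*209 + 41 = 2340, q_3 = 11*51 + 10 = 571.
  i=4: a_4=3, p_4 = 3*2340 + 209 = 7229, q_4 = 3*571 + 51 = 1764.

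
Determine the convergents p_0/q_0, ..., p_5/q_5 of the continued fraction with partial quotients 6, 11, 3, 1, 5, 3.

6/1, 67/11, 207/34, 274/45, 1577/259, 5005/822

Using the convergent recurrence p_i = a_i*p_{i-1} + p_{i-2}, q_i = a_i*q_{i-1} + q_{i-2} with p_{-2}=0, p_{-1}=1, q_{-2}=1, q_{-1}=0:
  i=0: a_0=6, p_0 = 6*1 + 0 = 6, q_0 = 6*0 + 1 = 1.
  i=1: a_1=11, p_1 = 11*6 + 1 = 67, q_1 = 11*1 + 0 = 11.
  i=2: a_2=3, p_2 = 3*67 + 6 = 207, q_2 = 3*11 + 1 = 34.
  i=3: a_3=1, p_3 = 1*207 + 67 = 274, q_3 = 1*34 + 11 = 45.
  i=4: a_4=5, p_4 = 5*274 + 207 = 1577, q_4 = 5*45 + 34 = 259.
  i=5: a_5=3, p_5 = 3*1577 + 274 = 5005, q_5 = 3*259 + 45 = 822.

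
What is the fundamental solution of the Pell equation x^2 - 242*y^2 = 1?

First expand sqrt(242) as a continued fraction. With x_i = (sqrt(242) + m_i)/d_i and (m_0, d_0) = (0, 1): a_0 = floor(sqrt(242)) = 15, since 15^2 = 225 <= 242 < 256 = 16^2.
Iterate m_{i+1} = d_i*a_i - m_i, d_{i+1} = (242 - m_{i+1}^2)/d_i, a_{i+1} = floor((a_0 + m_{i+1})/d_{i+1}):
  m_1 = 1*15 - 0 = 15, d_1 = (242 - 15^2)/1 = 17/1 = 17, a_1 = floor((15 + 15)/17) = 1.
  m_2 = 17*1 - 15 = 2, d_2 = (242 - 2^2)/17 = 238/17 = 14, a_2 = floor((15 + 2)/14) = 1.
  m_3 = 14*1 - 2 = 12, d_3 = (242 - 12^2)/14 = 98/14 = 7, a_3 = floor((15 + 12)/7) = 3.
  m_4 = 7*3 - 12 = 9, d_4 = (242 - 9^2)/7 = 161/7 = 23, a_4 = floor((15 + 9)/23) = 1.
  m_5 = 23*1 - 9 = 14, d_5 = (242 - 14^2)/23 = 46/23 = 2, a_5 = floor((15 + 14)/2) = 14.
  m_6 = 2*14 - 14 = 14, d_6 = (242 - 14^2)/2 = 46/2 = 23, a_6 = floor((15 + 14)/23) = 1.
  m_7 = 23*1 - 14 = 9, d_7 = (242 - 9^2)/23 = 161/23 = 7, a_7 = floor((15 + 9)/7) = 3.
  m_8 = 7*3 - 9 = 12, d_8 = (242 - 12^2)/7 = 98/7 = 14, a_8 = floor((15 + 12)/14) = 1.
  m_9 = 14*1 - 12 = 2, d_9 = (242 - 2^2)/14 = 238/14 = 17, a_9 = floor((15 + 2)/17) = 1.
  m_10 = 17*1 - 2 = 15, d_10 = (242 - 15^2)/17 = 17/17 = 1, a_10 = floor((15 + 15)/1) = 30.
  m_11 = 1*30 - 15 = 15, d_11 = (242 - 15^2)/1 = 17/1 = 17: (m_11, d_11) = (m_1, d_1) = (15, 17), so from here the quotients repeat a_1, ..., a_10; the period length is 10.
So sqrt(242) = [15; (1, 1, 3, 1, 14, 1, 3, 1, 1, 30)] with period length k = 10.
k is even, so the fundamental solution of x^2 - 242y^2 = 1 is (p_{k-1}, q_{k-1}) = (p_9, q_9); compute convergents through index 9.
Convergents (p_i = a_i*p_{i-1} + p_{i-2}, q_i = a_i*q_{i-1} + q_{i-2} with p_{-2}=0, p_{-1}=1, q_{-2}=1, q_{-1}=0):
  i=0: a_0=15, p_0 = 15*1 + 0 = 15, q_0 = 15*0 + 1 = 1.
  i=1: a_1=1, p_1 = 1*15 + 1 = 16, q_1 = 1*1 + 0 = 1.
  i=2: a_2=1, p_2 = 1*16 + 15 = 31, q_2 = 1*1 + 1 = 2.
  i=3: a_3=3, p_3 = 3*31 + 16 = 109, q_3 = 3*2 + 1 = 7.
  i=4: a_4=1, p_4 = 1*109 + 31 = 140, q_4 = 1*7 + 2 = 9.
  i=5: a_5=14, p_5 = 14*140 + 109 = 2069, q_5 = 14*9 + 7 = 133.
  i=6: a_6=1, p_6 = 1*2069 + 140 = 2209, q_6 = 1*133 + 9 = 142.
  i=7: a_7=3, p_7 = 3*2209 + 2069 = 8696, q_7 = 3*142 + 133 = 559.
  i=8: a_8=1, p_8 = 1*8696 + 2209 = 10905, q_8 = 1*559 + 142 = 701.
  i=9: a_9=1, p_9 = 1*10905 + 8696 = 19601, q_9 = 1*701 + 559 = 1260.
Check: 19601^2 - 242*1260^2 = 384199201 - 384199200 = 1, so (x, y) = (19601, 1260) solves the equation, and by the theorem it is the least positive solution.

(x, y) = (19601, 1260)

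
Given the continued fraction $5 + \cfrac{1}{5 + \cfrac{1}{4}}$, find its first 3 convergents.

Using the convergent recurrence p_i = a_i*p_{i-1} + p_{i-2}, q_i = a_i*q_{i-1} + q_{i-2} with p_{-2}=0, p_{-1}=1, q_{-2}=1, q_{-1}=0:
  i=0: a_0=5, p_0 = 5*1 + 0 = 5, q_0 = 5*0 + 1 = 1.
  i=1: a_1=5, p_1 = 5*5 + 1 = 26, q_1 = 5*1 + 0 = 5.
  i=2: a_2=4, p_2 = 4*26 + 5 = 109, q_2 = 4*5 + 1 = 21.

5/1, 26/5, 109/21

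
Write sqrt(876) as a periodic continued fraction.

Write x_i = (sqrt(876) + m_i)/d_i with (m_0, d_0) = (0, 1). a_0 = floor(sqrt(876)) = 29, since 29^2 = 841 <= 876 < 900 = 30^2.
Iterate m_{i+1} = d_i*a_i - m_i, d_{i+1} = (876 - m_{i+1}^2)/d_i, a_{i+1} = floor((a_0 + m_{i+1})/d_{i+1}):
  m_1 = 1*29 - 0 = 29, d_1 = (876 - 29^2)/1 = 35/1 = 35, a_1 = floor((29 + 29)/35) = 1.
  m_2 = 35*1 - 29 = 6, d_2 = (876 - 6^2)/35 = 840/35 = 24, a_2 = floor((29 + 6)/24) = 1.
  m_3 = 24*1 - 6 = 18, d_3 = (876 - 18^2)/24 = 552/24 = 23, a_3 = floor((29 + 18)/23) = 2.
  m_4 = 23*2 - 18 = 28, d_4 = (876 - 28^2)/23 = 92/23 = 4, a_4 = floor((29 + 28)/4) = 14.
  m_5 = 4*14 - 28 = 28, d_5 = (876 - 28^2)/4 = 92/4 = 23, a_5 = floor((29 + 28)/23) = 2.
  m_6 = 23*2 - 28 = 18, d_6 = (876 - 18^2)/23 = 552/23 = 24, a_6 = floor((29 + 18)/24) = 1.
  m_7 = 24*1 - 18 = 6, d_7 = (876 - 6^2)/24 = 840/24 = 35, a_7 = floor((29 + 6)/35) = 1.
  m_8 = 35*1 - 6 = 29, d_8 = (876 - 29^2)/35 = 35/35 = 1, a_8 = floor((29 + 29)/1) = 58.
  m_9 = 1*58 - 29 = 29, d_9 = (876 - 29^2)/1 = 35/1 = 35: (m_9, d_9) = (m_1, d_1) = (29, 35), so from here the quotients repeat a_1, ..., a_8; the period length is 8.
Hence the expansion of sqrt(876) is a_0 = 29 followed by the repeating block 1, 1, 2, 14, 2, 1, 1, 58 (period 8).

[29; (1, 1, 2, 14, 2, 1, 1, 58)]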